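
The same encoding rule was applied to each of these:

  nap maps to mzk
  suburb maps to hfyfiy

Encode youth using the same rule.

Each pair mirrors across the alphabet (n↔m, a↔z, p↔k): positions sum to 25. Each letter is replaced by its mirror in the alphabet: a↔z, b↔y, c↔x, and so on (the Atbash cipher).
On youth: y↔b, o↔l, u↔f, t↔g, h↔s.

blfgs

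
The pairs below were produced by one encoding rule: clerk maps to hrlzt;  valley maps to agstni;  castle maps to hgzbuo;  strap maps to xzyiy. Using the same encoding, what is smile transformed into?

In clerk: c→h is +5, l→r is +6, e→l is +7, r→z is +8 — the shift increases by 1 each position. The shift increases by 1 at each position, starting from +5: 5, 6, 7, ….
On smile: s+5=x, m+6=s, i+7=p, l+8=t, e+9=n.

xsptn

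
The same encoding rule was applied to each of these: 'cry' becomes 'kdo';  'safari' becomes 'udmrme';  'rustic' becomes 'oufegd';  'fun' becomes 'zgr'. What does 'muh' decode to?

via

The output letters match the input read backwards, each shifted +12: cry reversed is yrc. Two steps: reverse the string, then apply a Caesar shift of +12.
Reversing it on muh: shift back: m−12=a, u−12=i, h−12=v → aiv; then reverse → via.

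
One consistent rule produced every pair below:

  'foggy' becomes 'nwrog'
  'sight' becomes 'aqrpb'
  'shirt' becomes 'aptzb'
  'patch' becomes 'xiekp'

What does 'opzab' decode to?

A repeating key of period 3 is used — shifts +8, +8, +11 over and over.
Reversing it on opzab: o−8=g, p−8=h, z−11=o, a−8=s, b−8=t.

ghost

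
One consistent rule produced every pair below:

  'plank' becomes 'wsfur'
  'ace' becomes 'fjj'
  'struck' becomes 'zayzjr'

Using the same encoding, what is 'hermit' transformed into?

The shift depends on letter class: consonant p→w is +7, but vowel a→f is +5. Vowels shift forward by 5 and consonants shift forward by 7.
On hermit: h(cons)+7=o, e(vowel)+5=j, r(cons)+7=y, m(cons)+7=t, i(vowel)+5=n, t(cons)+7=a.

ojytna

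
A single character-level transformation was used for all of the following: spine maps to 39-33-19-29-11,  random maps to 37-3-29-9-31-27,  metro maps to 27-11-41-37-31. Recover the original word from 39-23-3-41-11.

s(#19)→39 and p(#16)→33: differences scale by 2, so n = 2·pos + 1. The formula is n = 2×(alphabet index, a=1) + 1.
Reversing it on 39-23-3-41-11: 39→(39−1)÷2=19=s, 23→(23−1)÷2=11=k, 3→(3−1)÷2=1=a, 41→(41−1)÷2=20=t, 11→(11−1)÷2=5=e.

skate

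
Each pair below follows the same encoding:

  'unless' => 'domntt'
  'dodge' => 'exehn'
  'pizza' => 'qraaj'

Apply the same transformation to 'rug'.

Vowels shift forward by 9 and consonants shift forward by 1.
Applying it to rug: r(cons)+1=s, u(vowel)+9=d, g(cons)+1=h.

sdh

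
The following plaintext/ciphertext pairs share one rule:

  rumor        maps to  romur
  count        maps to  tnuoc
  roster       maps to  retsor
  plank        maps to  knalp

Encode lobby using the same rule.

ybbol

The word is simply reversed.
For lobby: reverse → ybbol.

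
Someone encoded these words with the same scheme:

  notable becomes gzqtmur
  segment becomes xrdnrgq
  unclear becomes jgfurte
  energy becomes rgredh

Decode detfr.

n(13)→g(6) and o(14)→z(25) fit y≡19x+19 (mod 26); the inverse of 19 mod 26 is 11. Each letter's alphabet position (a=0..z=25) is mapped through 19·x+19 mod 26 — an affine cipher.
Decoding detfr: d(3)→11·(3−19)≡6=g; e(4)→11·(4−19)≡17=r; t(19)→11·(19−19)≡0=a; f(5)→11·(5−19)≡2=c; r(17)→11·(17−19)≡4=e (all mod 26).

grace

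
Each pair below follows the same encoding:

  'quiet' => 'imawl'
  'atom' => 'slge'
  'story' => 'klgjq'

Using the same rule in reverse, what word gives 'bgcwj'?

joker

Compare letters: q→i is +18, u→m is +18, i→a is +18 — a constant shift. This is a Caesar cipher with shift 18.
Reversing it on bgcwj: b−18=j, g−18=o, c−18=k, w−18=e, j−18=r.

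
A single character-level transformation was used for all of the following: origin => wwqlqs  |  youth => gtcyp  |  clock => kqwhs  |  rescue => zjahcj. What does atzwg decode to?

sorry

It's a Vigenère-style cipher with numeric key [8,5]: position i shifts by key[i mod 2].
Undoing it on atzwg: a−8=s, t−5=o, z−8=r, w−5=r, g−8=y.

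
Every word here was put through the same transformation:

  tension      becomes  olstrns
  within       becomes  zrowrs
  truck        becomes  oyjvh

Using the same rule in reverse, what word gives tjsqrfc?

Treating letters as 0–25, the rule is x ↦ 21x + 5 (mod 26).
Reversing it on tjsqrfc: t(19)→5·(19−5)≡18=s; j(9)→5·(9−5)≡20=u; s(18)→5·(18−5)≡13=n; q(16)→5·(16−5)≡3=d; r(17)→5·(17−5)≡8=i; f(5)→5·(5−5)≡0=a; c(2)→5·(2−5)≡11=l (all mod 26).

sundial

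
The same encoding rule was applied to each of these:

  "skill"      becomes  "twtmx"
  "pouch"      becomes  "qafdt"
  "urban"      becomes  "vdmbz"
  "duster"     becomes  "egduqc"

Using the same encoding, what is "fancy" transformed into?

Shifts by position in skill: pos 0: s→t (+1), pos 1: k→w (+12), pos 2: i→t (+11), pos 3: l→m (+1), pos 4: l→x (+12) — repeating every 3. The shifts repeat in a cycle of length 3: positions 0,1,… shift by +1, +12, +11, then the pattern repeats.
For fancy: f+1=g, a+12=m, n+11=y, c+1=d, y+12=k.

gmydk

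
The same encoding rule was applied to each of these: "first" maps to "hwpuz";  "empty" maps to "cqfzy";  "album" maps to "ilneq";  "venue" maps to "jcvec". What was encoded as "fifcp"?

paper

f(5)→h(7) and i(8)→w(22) fit y≡5x+8 (mod 26); the inverse of 5 mod 26 is 21. This is an affine cipher: with a=0,…,z=25, each position x becomes (5x+8) mod 26.
Undoing it on fifcp: f(5)→21·(5−8)≡15=p; i(8)→21·(8−8)≡0=a; f(5)→21·(5−8)≡15=p; c(2)→21·(2−8)≡4=e; p(15)→21·(15−8)≡17=r (all mod 26).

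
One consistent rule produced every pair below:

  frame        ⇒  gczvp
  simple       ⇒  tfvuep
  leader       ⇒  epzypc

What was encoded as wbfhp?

This is an affine cipher: with a=0,…,z=25, each position x becomes (17x+25) mod 26.
Undoing it on wbfhp: w(22)→23·(22−25)≡9=j; b(1)→23·(1−25)≡20=u; f(5)→23·(5−25)≡8=i; h(7)→23·(7−25)≡2=c; p(15)→23·(15−25)≡4=e (all mod 26).

juice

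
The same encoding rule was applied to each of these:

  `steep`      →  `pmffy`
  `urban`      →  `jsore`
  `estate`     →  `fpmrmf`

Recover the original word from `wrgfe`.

s(18)→p(15) and t(19)→m(12) fit y≡23x+17 (mod 26); the inverse of 23 mod 26 is 17. Each letter's alphabet position (a=0..z=25) is mapped through 23·x+17 mod 26 — an affine cipher.
Decoding wrgfe: w(22)→17·(22−17)≡7=h; r(17)→17·(17−17)≡0=a; g(6)→17·(6−17)≡21=v; f(5)→17·(5−17)≡4=e; e(4)→17·(4−17)≡13=n (all mod 26).

haven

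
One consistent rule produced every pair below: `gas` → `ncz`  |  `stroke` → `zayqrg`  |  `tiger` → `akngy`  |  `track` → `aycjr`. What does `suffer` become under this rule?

zwmmgy

The shift depends on letter class: consonant g→n is +7, but vowel a→c is +2. Two shifts are in play — +2 for a/e/i/o/u, +7 for every other letter.
For suffer: s(cons)+7=z, u(vowel)+2=w, f(cons)+7=m, f(cons)+7=m, e(vowel)+2=g, r(cons)+7=y.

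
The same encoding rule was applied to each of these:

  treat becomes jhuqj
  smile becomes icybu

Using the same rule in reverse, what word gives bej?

lot

Compare letters: t→j is +16, r→h is +16, e→u is +16 — a constant shift. Each letter is shifted forward by 16 in the alphabet (a Caesar shift of +16).
Decoding bej: b−16=l, e−16=o, j−16=t.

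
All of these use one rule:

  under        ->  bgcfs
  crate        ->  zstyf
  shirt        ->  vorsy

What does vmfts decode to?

spear

u(20)→b(1) and n(13)→g(6) fit y≡3x+19 (mod 26); the inverse of 3 mod 26 is 9. Each letter's alphabet position (a=0..z=25) is mapped through 3·x+19 mod 26 — an affine cipher.
Decoding vmfts: v(21)→9·(21−19)≡18=s; m(12)→9·(12−19)≡15=p; f(5)→9·(5−19)≡4=e; t(19)→9·(19−19)≡0=a; s(18)→9·(18−19)≡17=r (all mod 26).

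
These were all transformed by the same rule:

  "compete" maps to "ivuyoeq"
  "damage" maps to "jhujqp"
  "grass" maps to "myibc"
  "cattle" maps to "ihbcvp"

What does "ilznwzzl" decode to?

ceremony

In compete: c→i is +6, o→v is +7, m→u is +8, p→y is +9 — the shift increases by 1 each position. Each letter shifts forward by (position + 6), i.e. 6, 7, 8, … — the shift grows by one for each successive letter.
Decoding ilznwzzl: i−6=c, l−7=e, z−8=r, n−9=e, w−10=m, z−11=o, z−12=n, l−13=y.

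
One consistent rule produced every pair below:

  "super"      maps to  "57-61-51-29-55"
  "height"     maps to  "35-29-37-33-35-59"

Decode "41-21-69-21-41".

kayak

s(#19)→57 and u(#21)→61: differences scale by 2, so n = 2·pos + 19. The formula is n = 2×(alphabet index, a=1) + 19.
Undoing it on 41-21-69-21-41: 41→(41−19)÷2=11=k, 21→(21−19)÷2=1=a, 69→(69−19)÷2=25=y, 21→(21−19)÷2=1=a, 41→(41−19)÷2=11=k.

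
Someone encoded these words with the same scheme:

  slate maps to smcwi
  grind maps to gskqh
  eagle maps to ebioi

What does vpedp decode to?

vocal

In slate: s→s is +0, l→m is +1, a→c is +2, t→w is +3 — the shift increases by 1 each position. The shift increases by 1 at each position, starting from +0: 0, 1, 2, ….
Decoding vpedp: v−0=v, p−1=o, e−2=c, d−3=a, p−4=l.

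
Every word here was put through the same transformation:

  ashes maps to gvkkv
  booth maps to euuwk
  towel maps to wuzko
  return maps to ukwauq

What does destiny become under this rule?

gkvwoqb

The shift depends on letter class: consonant s→v is +3, but vowel a→g is +6. Vowels shift forward by 6 and consonants shift forward by 3.
On destiny: d(cons)+3=g, e(vowel)+6=k, s(cons)+3=v, t(cons)+3=w, i(vowel)+6=o, n(cons)+3=q, y(cons)+3=b.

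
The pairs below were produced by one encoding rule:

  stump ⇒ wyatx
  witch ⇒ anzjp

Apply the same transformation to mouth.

In stump: s→w is +4, t→y is +5, u→a is +6, m→t is +7 — the shift increases by 1 each position. Letter i (0-indexed) is shifted by i+4, so successive shifts are 4, 5, 6, ….
For mouth: m+4=q, o+5=t, u+6=a, t+7=a, h+8=p.

qtaap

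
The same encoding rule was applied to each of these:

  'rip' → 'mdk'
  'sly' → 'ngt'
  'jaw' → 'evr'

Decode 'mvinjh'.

ransom

Compare letters: r→m is +21, i→d is +21, p→k is +21 — a constant shift. Each letter is shifted forward by 21 in the alphabet (a Caesar shift of +21).
Undoing it on mvinjh: m−21=r, v−21=a, i−21=n, n−21=s, j−21=o, h−21=m.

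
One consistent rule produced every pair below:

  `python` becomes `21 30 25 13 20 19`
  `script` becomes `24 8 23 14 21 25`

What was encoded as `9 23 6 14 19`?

p is letter #16 and maps to 21: an offset of 5. Each letter is replaced by its alphabet position (a=1..z=26) + 5.
Decoding 9 23 6 14 19: 9→(9−5)÷1=4=d, 23→(23−5)÷1=18=r, 6→(6−5)÷1=1=a, 14→(14−5)÷1=9=i, 19→(19−5)÷1=14=n.

drain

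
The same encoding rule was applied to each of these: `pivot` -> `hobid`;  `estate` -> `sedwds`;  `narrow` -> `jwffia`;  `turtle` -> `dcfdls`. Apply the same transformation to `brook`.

vfiim

This is an affine cipher: with a=0,…,z=25, each position x becomes (25x+22) mod 26.
On brook: b(1)→25·1+22≡21=v; r(17)→25·17+22≡5=f; o(14)→25·14+22≡8=i; o(14)→25·14+22≡8=i; k(10)→25·10+22≡12=m (all mod 26).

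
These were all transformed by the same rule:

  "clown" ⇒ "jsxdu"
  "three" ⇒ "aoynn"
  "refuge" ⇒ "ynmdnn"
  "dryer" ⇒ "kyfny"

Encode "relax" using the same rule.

The shift depends on letter class: consonant c→j is +7, but vowel o→x is +9. Two shifts are in play — +9 for a/e/i/o/u, +7 for every other letter.
Applying it to relax: r(cons)+7=y, e(vowel)+9=n, l(cons)+7=s, a(vowel)+9=j, x(cons)+7=e.

ynsje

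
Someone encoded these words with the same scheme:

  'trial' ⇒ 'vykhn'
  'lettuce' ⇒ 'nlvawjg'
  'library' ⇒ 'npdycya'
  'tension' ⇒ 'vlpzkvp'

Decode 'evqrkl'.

Shifts by position in trial: pos 0: t→v (+2), pos 1: r→y (+7), pos 2: i→k (+2), pos 3: a→h (+7) — repeating every 2. The shifts repeat in a cycle of length 2: positions 0,1,… shift by +2, +7, then the pattern repeats.
Decoding evqrkl: e−2=c, v−7=o, q−2=o, r−7=k, k−2=i, l−7=e.

cookie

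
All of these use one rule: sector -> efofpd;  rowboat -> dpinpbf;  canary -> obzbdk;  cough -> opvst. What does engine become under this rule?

fzsjzf

The shift depends on letter class: consonant s→e is +12, but vowel e→f is +1. Vowels shift forward by 1 and consonants shift forward by 12.
On engine: e(vowel)+1=f, n(cons)+12=z, g(cons)+12=s, i(vowel)+1=j, n(cons)+12=z, e(vowel)+1=f.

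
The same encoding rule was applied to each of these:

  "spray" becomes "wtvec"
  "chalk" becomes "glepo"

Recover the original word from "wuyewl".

squash

Every letter moves 4 places later in the alphabet, wrapping around z→a.
Undoing it on wuyewl: w−4=s, u−4=q, y−4=u, e−4=a, w−4=s, l−4=h.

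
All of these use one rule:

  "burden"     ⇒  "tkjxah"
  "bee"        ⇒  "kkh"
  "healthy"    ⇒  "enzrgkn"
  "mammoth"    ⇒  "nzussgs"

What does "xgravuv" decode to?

popular

Two steps: reverse the string, then apply a Caesar shift of +6.
Decoding xgravuv: shift back: x−6=r, g−6=a, r−6=l, a−6=u, v−6=p, u−6=o, v−6=p → ralupop; then reverse → popular.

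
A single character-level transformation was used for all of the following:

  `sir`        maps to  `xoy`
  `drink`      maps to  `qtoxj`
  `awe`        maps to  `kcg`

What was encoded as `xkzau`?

outer

The output letters match the input read backwards, each shifted +6: sir reversed is ris. Two steps: reverse the string, then apply a Caesar shift of +6.
Undoing it on xkzau: shift back: x−6=r, k−6=e, z−6=t, a−6=u, u−6=o → retuo; then reverse → outer.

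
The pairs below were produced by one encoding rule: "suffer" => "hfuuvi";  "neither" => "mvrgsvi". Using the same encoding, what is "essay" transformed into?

vhhzb

Each pair mirrors across the alphabet (s↔h, u↔f, f↔u): positions sum to 25. This is the alphabet-reversal cipher (Atbash): a becomes z, b becomes y, etc.
On essay: e↔v, s↔h, s↔h, a↔z, y↔b.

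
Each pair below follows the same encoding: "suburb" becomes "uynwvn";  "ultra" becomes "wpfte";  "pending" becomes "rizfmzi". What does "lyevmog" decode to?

justice

The shifts repeat in a cycle of length 3: positions 0,1,… shift by +2, +4, +12, then the pattern repeats.
Reversing it on lyevmog: l−2=j, y−4=u, e−12=s, v−2=t, m−4=i, o−12=c, g−2=e.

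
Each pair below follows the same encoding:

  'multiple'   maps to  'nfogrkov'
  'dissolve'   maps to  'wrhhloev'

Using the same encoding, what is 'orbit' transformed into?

liyrg

This is the alphabet-reversal cipher (Atbash): a becomes z, b becomes y, etc.
Applying it to orbit: o↔l, r↔i, b↔y, i↔r, t↔g.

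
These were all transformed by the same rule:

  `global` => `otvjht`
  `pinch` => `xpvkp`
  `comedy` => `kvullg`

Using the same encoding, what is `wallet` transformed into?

The shift depends on letter class: consonant g→o is +8, but vowel o→v is +7. Two shifts are in play — +7 for a/e/i/o/u, +8 for every other letter.
For wallet: w(cons)+8=e, a(vowel)+7=h, l(cons)+8=t, l(cons)+8=t, e(vowel)+7=l, t(cons)+8=b.

ehttlb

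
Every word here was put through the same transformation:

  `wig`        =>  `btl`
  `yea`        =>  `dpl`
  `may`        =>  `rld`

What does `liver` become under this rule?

The shift depends on letter class: consonant w→b is +5, but vowel i→t is +11. Two shifts are in play — +11 for a/e/i/o/u, +5 for every other letter.
For liver: l(cons)+5=q, i(vowel)+11=t, v(cons)+5=a, e(vowel)+11=p, r(cons)+5=w.

qtapw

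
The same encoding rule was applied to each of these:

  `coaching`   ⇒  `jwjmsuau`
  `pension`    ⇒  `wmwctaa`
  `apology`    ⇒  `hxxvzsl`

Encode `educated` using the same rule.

lldmlfrr

In coaching: c→j is +7, o→w is +8, a→j is +9, c→m is +10 — the shift increases by 1 each position. Each letter shifts forward by (position + 7), i.e. 7, 8, 9, … — the shift grows by one for each successive letter.
For educated: e+7=l, d+8=l, u+9=d, c+10=m, a+11=l, t+12=f, e+13=r, d+14=r.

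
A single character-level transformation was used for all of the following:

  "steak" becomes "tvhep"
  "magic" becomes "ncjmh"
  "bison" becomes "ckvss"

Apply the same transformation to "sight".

tkjly

In steak: s→t is +1, t→v is +2, e→h is +3, a→e is +4 — the shift increases by 1 each position. The shift increases by 1 at each position, starting from +1: 1, 2, 3, ….
For sight: s+1=t, i+2=k, g+3=j, h+4=l, t+5=y.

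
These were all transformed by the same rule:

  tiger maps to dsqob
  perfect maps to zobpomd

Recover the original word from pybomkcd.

Every letter moves 10 places later in the alphabet, wrapping around z→a.
Reversing it on pybomkcd: p−10=f, y−10=o, b−10=r, o−10=e, m−10=c, k−10=a, c−10=s, d−10=t.

forecast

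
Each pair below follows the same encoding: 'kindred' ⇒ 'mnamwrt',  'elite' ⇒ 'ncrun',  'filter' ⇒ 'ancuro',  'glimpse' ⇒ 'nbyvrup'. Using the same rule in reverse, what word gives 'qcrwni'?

The output letters match the input read backwards, each shifted +9: kindred reversed is derdnik. Read the word backwards and shift each letter +9.
Undoing it on qcrwni: shift back: q−9=h, c−9=t, r−9=i, w−9=n, n−9=e, i−9=z → htinez; then reverse → zenith.

zenith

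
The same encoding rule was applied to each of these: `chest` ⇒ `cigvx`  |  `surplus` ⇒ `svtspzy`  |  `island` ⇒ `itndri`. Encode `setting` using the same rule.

In chest: c→c is +0, h→i is +1, e→g is +2, s→v is +3 — the shift increases by 1 each position. Each letter shifts forward by its position index (0, 1, 2, …) — the shift grows by one for each successive letter.
Applying it to setting: s+0=s, e+1=f, t+2=v, t+3=w, i+4=m, n+5=s, g+6=m.

sfvwmsm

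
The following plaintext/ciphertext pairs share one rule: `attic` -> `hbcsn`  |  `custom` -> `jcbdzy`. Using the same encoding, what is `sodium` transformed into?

zwmsfy

In attic: a→h is +7, t→b is +8, t→c is +9, i→s is +10 — the shift increases by 1 each position. Letter i (0-indexed) is shifted by i+7, so successive shifts are 7, 8, 9, ….
On sodium: s+7=z, o+8=w, d+9=m, i+10=s, u+11=f, m+12=y.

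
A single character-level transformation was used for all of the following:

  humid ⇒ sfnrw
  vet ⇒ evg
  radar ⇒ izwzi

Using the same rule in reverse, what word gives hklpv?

spoke

This is the alphabet-reversal cipher (Atbash): a becomes z, b becomes y, etc.
Undoing it on hklpv: h↔s, k↔p, l↔o, p↔k, v↔e.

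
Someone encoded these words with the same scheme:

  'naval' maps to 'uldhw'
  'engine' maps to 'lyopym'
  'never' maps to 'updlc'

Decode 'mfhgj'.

Shifts by position in naval: pos 0: n→u (+7), pos 1: a→l (+11), pos 2: v→d (+8), pos 3: a→h (+7), pos 4: l→w (+11) — repeating every 3. A repeating key of period 3 is used — shifts +7, +11, +8 over and over.
Undoing it on mfhgj: m−7=f, f−11=u, h−8=z, g−7=z, j−11=y.

fuzzy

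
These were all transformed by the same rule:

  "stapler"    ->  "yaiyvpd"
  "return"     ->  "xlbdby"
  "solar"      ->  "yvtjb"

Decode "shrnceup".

In stapler: s→y is +6, t→a is +7, a→i is +8, p→y is +9 — the shift increases by 1 each position. Letter i (0-indexed) is shifted by i+6, so successive shifts are 6, 7, 8, ….
Reversing it on shrnceup: s−6=m, h−7=a, r−8=j, n−9=e, c−10=s, e−11=t, u−12=i, p−13=c.

majestic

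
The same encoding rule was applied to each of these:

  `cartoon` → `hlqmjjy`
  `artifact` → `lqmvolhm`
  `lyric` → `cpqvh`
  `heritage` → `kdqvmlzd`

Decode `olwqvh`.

Treating letters as 0–25, the rule is x ↦ 11x + 11 (mod 26).
Reversing it on olwqvh: o(14)→19·(14−11)≡5=f; l(11)→19·(11−11)≡0=a; w(22)→19·(22−11)≡1=b; q(16)→19·(16−11)≡17=r; v(21)→19·(21−11)≡8=i; h(7)→19·(7−11)≡2=c (all mod 26).

fabric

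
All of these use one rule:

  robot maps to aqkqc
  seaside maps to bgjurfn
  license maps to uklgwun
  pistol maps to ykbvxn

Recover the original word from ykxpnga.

pioneer

Shifts by position in robot: pos 0: r→a (+9), pos 1: o→q (+2), pos 2: b→k (+9), pos 3: o→q (+2) — repeating every 2. The shifts repeat in a cycle of length 2: positions 0,1,… shift by +9, +2, then the pattern repeats.
Undoing it on ykxpnga: y−9=p, k−2=i, x−9=o, p−2=n, n−9=e, g−2=e, a−9=r.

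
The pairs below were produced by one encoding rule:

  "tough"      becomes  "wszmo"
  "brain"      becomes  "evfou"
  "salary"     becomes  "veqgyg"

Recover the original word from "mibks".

In tough: t→w is +3, o→s is +4, u→z is +5, g→m is +6 — the shift increases by 1 each position. Each letter shifts forward by (position + 3), i.e. 3, 4, 5, … — the shift grows by one for each successive letter.
Decoding mibks: m−3=j, i−4=e, b−5=w, k−6=e, s−7=l.

jewel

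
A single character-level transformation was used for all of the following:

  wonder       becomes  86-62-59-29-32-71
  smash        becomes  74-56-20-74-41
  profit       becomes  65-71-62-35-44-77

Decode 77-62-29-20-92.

With a=1..z=26, the number is 3·pos + 17.
Undoing it on 77-62-29-20-92: 77→(77−17)÷3=20=t, 62→(62−17)÷3=15=o, 29→(29−17)÷3=4=d, 20→(20−17)÷3=1=a, 92→(92−17)÷3=25=y.

today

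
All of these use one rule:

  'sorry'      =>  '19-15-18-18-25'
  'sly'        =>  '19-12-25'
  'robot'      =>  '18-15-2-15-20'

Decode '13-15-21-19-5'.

mouse

s is letter #19 and maps to 19: an offset of 0. Letters become their 1-indexed alphabet positions: a=1 … z=26.
Undoing it on 13-15-21-19-5: 13=m, 15=o, 21=u, 19=s, 5=e.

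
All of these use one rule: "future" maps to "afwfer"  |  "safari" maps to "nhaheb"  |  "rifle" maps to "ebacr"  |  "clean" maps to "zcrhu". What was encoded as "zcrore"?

clever

This is an affine cipher: with a=0,…,z=25, each position x becomes (9x+7) mod 26.
Decoding zcrore: z(25)→3·(25−7)≡2=c; c(2)→3·(2−7)≡11=l; r(17)→3·(17−7)≡4=e; o(14)→3·(14−7)≡21=v; r(17)→3·(17−7)≡4=e; e(4)→3·(4−7)≡17=r (all mod 26).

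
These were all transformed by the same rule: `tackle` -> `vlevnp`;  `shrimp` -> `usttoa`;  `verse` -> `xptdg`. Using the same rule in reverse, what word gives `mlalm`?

Shifts by position in tackle: pos 0: t→v (+2), pos 1: a→l (+11), pos 2: c→e (+2), pos 3: k→v (+11) — repeating every 2. It's a Vigenère-style cipher with numeric key [2,11]: position i shifts by key[i mod 2].
Undoing it on mlalm: m−2=k, l−11=a, a−2=y, l−11=a, m−2=k.

kayak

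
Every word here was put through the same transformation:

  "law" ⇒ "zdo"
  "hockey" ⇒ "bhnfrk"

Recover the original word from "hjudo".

The output letters match the input read backwards, each shifted +3: law reversed is wal. Read the word backwards and shift each letter +3.
Reversing it on hjudo: shift back: h−3=e, j−3=g, u−3=r, d−3=a, o−3=l → egral; then reverse → large.

large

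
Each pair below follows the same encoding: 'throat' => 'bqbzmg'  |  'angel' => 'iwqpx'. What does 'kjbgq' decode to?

carve

In throat: t→b is +8, h→q is +9, r→b is +10, o→z is +11 — the shift increases by 1 each position. The shift increases by 1 at each position, starting from +8: 8, 9, 10, ….
Decoding kjbgq: k−8=c, j−9=a, b−10=r, g−11=v, q−12=e.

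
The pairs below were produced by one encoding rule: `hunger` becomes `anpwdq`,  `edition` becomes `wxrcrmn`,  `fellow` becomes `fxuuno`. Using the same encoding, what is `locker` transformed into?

The output letters match the input read backwards, each shifted +9: hunger reversed is regnuh. Two steps: reverse the string, then apply a Caesar shift of +9.
Applying it to locker: reverse → rekcol; then shift: r+9=a, e+9=n, k+9=t, c+9=l, o+9=x, l+9=u.

antlxu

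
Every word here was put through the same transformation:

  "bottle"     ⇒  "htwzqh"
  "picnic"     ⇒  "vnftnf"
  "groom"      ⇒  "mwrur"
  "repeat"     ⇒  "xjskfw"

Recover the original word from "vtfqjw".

Shifts by position in bottle: pos 0: b→h (+6), pos 1: o→t (+5), pos 2: t→w (+3), pos 3: t→z (+6), pos 4: l→q (+5), pos 5: e→h (+3) — repeating every 3. A repeating key of period 3 is used — shifts +6, +5, +3 over and over.
Decoding vtfqjw: v−6=p, t−5=o, f−3=c, q−6=k, j−5=e, w−3=t.

pocket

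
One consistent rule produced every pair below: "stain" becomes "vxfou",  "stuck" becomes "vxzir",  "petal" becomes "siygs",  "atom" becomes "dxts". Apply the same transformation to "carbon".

In stain: s→v is +3, t→x is +4, a→f is +5, i→o is +6 — the shift increases by 1 each position. Letter i (0-indexed) is shifted by i+3, so successive shifts are 3, 4, 5, ….
Applying it to carbon: c+3=f, a+4=e, r+5=w, b+6=h, o+7=v, n+8=v.

fewhvv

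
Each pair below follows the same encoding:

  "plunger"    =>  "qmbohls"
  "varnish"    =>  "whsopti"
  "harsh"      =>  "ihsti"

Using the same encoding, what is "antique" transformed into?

Two shifts are in play — +7 for a/e/i/o/u, +1 for every other letter.
Applying it to antique: a(vowel)+7=h, n(cons)+1=o, t(cons)+1=u, i(vowel)+7=p, q(cons)+1=r, u(vowel)+7=b, e(vowel)+7=l.

houprbl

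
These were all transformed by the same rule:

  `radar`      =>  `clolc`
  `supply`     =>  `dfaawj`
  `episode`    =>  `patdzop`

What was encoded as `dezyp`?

Compare letters: r→c is +11, a→l is +11, d→o is +11 — a constant shift. It's a constant shift of +11 (ROT11).
Undoing it on dezyp: d−11=s, e−11=t, z−11=o, y−11=n, p−11=e.

stone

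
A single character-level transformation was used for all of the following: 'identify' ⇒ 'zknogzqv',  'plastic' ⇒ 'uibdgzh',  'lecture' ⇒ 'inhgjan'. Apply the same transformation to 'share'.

dwban

i(8)→z(25) and d(3)→k(10) fit y≡3x+1 (mod 26); the inverse of 3 mod 26 is 9. Each letter's alphabet position (a=0..z=25) is mapped through 3·x+1 mod 26 — an affine cipher.
On share: s(18)→3·18+1≡3=d; h(7)→3·7+1≡22=w; a(0)→3·0+1≡1=b; r(17)→3·17+1≡0=a; e(4)→3·4+1≡13=n (all mod 26).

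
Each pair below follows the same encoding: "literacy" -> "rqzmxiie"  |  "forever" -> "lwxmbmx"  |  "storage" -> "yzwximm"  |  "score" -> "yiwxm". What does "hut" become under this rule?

The shift depends on letter class: consonant l→r is +6, but vowel i→q is +8. The rule splits by letter class: vowels +8, consonants +6.
On hut: h(cons)+6=n, u(vowel)+8=c, t(cons)+6=z.

ncz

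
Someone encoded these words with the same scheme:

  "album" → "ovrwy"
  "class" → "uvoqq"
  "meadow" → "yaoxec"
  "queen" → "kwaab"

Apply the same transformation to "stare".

qtona

a(0)→o(14) and l(11)→v(21) fit y≡3x+14 (mod 26); the inverse of 3 mod 26 is 9. This is an affine cipher: with a=0,…,z=25, each position x becomes (3x+14) mod 26.
Applying it to stare: s(18)→3·18+14≡16=q; t(19)→3·19+14≡19=t; a(0)→3·0+14≡14=o; r(17)→3·17+14≡13=n; e(4)→3·4+14≡0=a (all mod 26).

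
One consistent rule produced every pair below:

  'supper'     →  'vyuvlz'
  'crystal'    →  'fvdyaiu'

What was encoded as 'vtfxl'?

spare

In supper: s→v is +3, u→y is +4, p→u is +5, p→v is +6 — the shift increases by 1 each position. The shift increases by 1 at each position, starting from +3: 3, 4, 5, ….
Undoing it on vtfxl: v−3=s, t−4=p, f−5=a, x−6=r, l−7=e.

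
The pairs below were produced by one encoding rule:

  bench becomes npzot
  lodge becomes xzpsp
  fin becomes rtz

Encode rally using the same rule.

The shift depends on letter class: consonant b→n is +12, but vowel e→p is +11. The rule splits by letter class: vowels +11, consonants +12.
On rally: r(cons)+12=d, a(vowel)+11=l, l(cons)+12=x, l(cons)+12=x, y(cons)+12=k.

dlxxk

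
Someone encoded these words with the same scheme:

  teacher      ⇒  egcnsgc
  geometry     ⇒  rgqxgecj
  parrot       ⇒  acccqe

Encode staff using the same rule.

decqq

The shift depends on letter class: consonant t→e is +11, but vowel e→g is +2. The rule splits by letter class: vowels +2, consonants +11.
On staff: s(cons)+11=d, t(cons)+11=e, a(vowel)+2=c, f(cons)+11=q, f(cons)+11=q.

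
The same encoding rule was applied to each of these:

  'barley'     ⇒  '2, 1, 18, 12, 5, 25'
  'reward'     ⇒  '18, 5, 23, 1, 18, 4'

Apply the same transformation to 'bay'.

2, 1, 25

b is letter #2 and maps to 2: an offset of 0. Each letter is replaced by its alphabet position (a=1, b=2, …, z=26).
For bay: b=2→2, a=1→1, y=25→25.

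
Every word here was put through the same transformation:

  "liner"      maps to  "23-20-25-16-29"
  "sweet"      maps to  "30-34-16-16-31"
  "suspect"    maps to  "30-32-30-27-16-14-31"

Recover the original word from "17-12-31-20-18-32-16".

fatigue

l is letter #12 and maps to 23: an offset of 11. The number is (letter's place in the alphabet, a=1) + 11.
Reversing it on 17-12-31-20-18-32-16: 17→(17−11)÷1=6=f, 12→(12−11)÷1=1=a, 31→(31−11)÷1=20=t, 20→(20−11)÷1=9=i, 18→(18−11)÷1=7=g, 32→(32−11)÷1=21=u, 16→(16−11)÷1=5=e.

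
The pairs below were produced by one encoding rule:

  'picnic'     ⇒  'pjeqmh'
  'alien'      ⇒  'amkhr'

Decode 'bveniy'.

bucket

In picnic: p→p is +0, i→j is +1, c→e is +2, n→q is +3 — the shift increases by 1 each position. Each letter shifts forward by its position index (0, 1, 2, …) — the shift grows by one for each successive letter.
Undoing it on bveniy: b−0=b, v−1=u, e−2=c, n−3=k, i−4=e, y−5=t.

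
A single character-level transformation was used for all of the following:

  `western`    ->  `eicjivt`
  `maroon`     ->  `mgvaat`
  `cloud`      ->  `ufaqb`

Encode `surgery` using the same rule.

cqvwivs

This is an affine cipher: with a=0,…,z=25, each position x becomes (7x+6) mod 26.
Applying it to surgery: s(18)→7·18+6≡2=c; u(20)→7·20+6≡16=q; r(17)→7·17+6≡21=v; g(6)→7·6+6≡22=w; e(4)→7·4+6≡8=i; r(17)→7·17+6≡21=v; y(24)→7·24+6≡18=s (all mod 26).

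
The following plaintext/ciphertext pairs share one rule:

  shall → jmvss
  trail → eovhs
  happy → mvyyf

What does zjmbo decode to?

s(18)→j(9) and h(7)→m(12) fit y≡21x+21 (mod 26); the inverse of 21 mod 26 is 5. Treating letters as 0–25, the rule is x ↦ 21x + 21 (mod 26).
Decoding zjmbo: z(25)→5·(25−21)≡20=u; j(9)→5·(9−21)≡18=s; m(12)→5·(12−21)≡7=h; b(1)→5·(1−21)≡4=e; o(14)→5·(14−21)≡17=r (all mod 26).

usher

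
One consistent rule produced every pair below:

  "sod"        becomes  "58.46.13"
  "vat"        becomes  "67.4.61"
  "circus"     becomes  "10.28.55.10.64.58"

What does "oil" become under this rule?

s(#19)→58 and o(#15)→46: differences scale by 3, so n = 3·pos + 1. With a=1..z=26, the number is 3·pos + 1.
For oil: o=15→46, i=9→28, l=12→37.

46.28.37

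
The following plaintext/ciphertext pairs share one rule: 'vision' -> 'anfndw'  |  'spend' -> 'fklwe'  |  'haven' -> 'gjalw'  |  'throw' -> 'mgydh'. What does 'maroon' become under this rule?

v(21)→a(0) and i(8)→n(13) fit y≡7x+9 (mod 26); the inverse of 7 mod 26 is 15. Each letter's alphabet position (a=0..z=25) is mapped through 7·x+9 mod 26 — an affine cipher.
On maroon: m(12)→7·12+9≡15=p; a(0)→7·0+9≡9=j; r(17)→7·17+9≡24=y; o(14)→7·14+9≡3=d; o(14)→7·14+9≡3=d; n(13)→7·13+9≡22=w (all mod 26).

pjyddw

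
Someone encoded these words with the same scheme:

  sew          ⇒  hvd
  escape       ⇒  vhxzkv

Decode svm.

Each pair mirrors across the alphabet (s↔h, e↔v, w↔d): positions sum to 25. Letters are reflected about the middle of the alphabet (position → 25−position): Atbash.
Decoding svm: s↔h, v↔e, m↔n.

hen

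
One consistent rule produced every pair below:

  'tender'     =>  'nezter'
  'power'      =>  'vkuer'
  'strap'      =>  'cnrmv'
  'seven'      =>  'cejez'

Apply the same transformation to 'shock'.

clkis

Each letter's alphabet position (a=0..z=25) is mapped through 11·x+12 mod 26 — an affine cipher.
On shock: s(18)→11·18+12≡2=c; h(7)→11·7+12≡11=l; o(14)→11·14+12≡10=k; c(2)→11·2+12≡8=i; k(10)→11·10+12≡18=s (all mod 26).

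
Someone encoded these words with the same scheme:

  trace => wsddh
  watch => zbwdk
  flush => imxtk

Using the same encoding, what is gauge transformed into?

jbxhh

The shifts repeat in a cycle of length 2: positions 0,1,… shift by +3, +1, then the pattern repeats.
Applying it to gauge: g+3=j, a+1=b, u+3=x, g+1=h, e+3=h.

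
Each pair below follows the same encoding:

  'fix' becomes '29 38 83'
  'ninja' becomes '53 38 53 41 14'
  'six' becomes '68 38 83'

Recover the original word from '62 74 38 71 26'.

f(#6)→29 and i(#9)→38: differences scale by 3, so n = 3·pos + 11. Each letter becomes 3×(its alphabet position, a=1..z=26) + 11.
Decoding 62 74 38 71 26: 62→(62−11)÷3=17=q, 74→(74−11)÷3=21=u, 38→(38−11)÷3=9=i, 71→(71−11)÷3=20=t, 26→(26−11)÷3=5=e.

quite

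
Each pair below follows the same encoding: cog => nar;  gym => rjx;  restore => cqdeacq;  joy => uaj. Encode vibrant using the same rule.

gumcmye

The shift depends on letter class: consonant c→n is +11, but vowel o→a is +12. Vowels shift forward by 12 and consonants shift forward by 11.
Applying it to vibrant: v(cons)+11=g, i(vowel)+12=u, b(cons)+11=m, r(cons)+11=c, a(vowel)+12=m, n(cons)+11=y, t(cons)+11=e.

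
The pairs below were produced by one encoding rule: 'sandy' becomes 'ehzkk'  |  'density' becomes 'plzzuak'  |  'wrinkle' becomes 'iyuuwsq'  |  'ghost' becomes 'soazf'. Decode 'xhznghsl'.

language

Shifts by position in sandy: pos 0: s→e (+12), pos 1: a→h (+7), pos 2: n→z (+12), pos 3: d→k (+7) — repeating every 2. It's a Vigenère-style cipher with numeric key [12,7]: position i shifts by key[i mod 2].
Decoding xhznghsl: x−12=l, h−7=a, z−12=n, n−7=g, g−12=u, h−7=a, s−12=g, l−7=e.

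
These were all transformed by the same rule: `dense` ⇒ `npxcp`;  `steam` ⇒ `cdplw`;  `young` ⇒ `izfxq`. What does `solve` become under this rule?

czvfp

The shift depends on letter class: consonant d→n is +10, but vowel e→p is +11. Vowels shift forward by 11 and consonants shift forward by 10.
On solve: s(cons)+10=c, o(vowel)+11=z, l(cons)+10=v, v(cons)+10=f, e(vowel)+11=p.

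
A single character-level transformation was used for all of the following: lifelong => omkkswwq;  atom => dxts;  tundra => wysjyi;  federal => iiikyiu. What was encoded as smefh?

pizza

In lifelong: l→o is +3, i→m is +4, f→k is +5, e→k is +6 — the shift increases by 1 each position. The shift increases by 1 at each position, starting from +3: 3, 4, 5, ….
Decoding smefh: s−3=p, m−4=i, e−5=z, f−6=z, h−7=a.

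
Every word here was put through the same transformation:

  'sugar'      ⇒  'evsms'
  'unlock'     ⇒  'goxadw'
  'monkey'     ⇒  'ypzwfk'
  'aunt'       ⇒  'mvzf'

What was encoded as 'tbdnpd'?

harbor

Shifts by position in sugar: pos 0: s→e (+12), pos 1: u→v (+1), pos 2: g→s (+12), pos 3: a→m (+12), pos 4: r→s (+1) — repeating every 3. It's a Vigenère-style cipher with numeric key [12,1,12]: position i shifts by key[i mod 3].
Decoding tbdnpd: t−12=h, b−1=a, d−12=r, n−12=b, p−1=o, d−12=r.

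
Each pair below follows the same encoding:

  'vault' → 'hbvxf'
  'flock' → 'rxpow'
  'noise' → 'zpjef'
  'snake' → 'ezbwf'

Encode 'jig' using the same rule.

vjs

The shift depends on letter class: consonant v→h is +12, but vowel a→b is +1. Two shifts are in play — +1 for a/e/i/o/u, +12 for every other letter.
Applying it to jig: j(cons)+12=v, i(vowel)+1=j, g(cons)+12=s.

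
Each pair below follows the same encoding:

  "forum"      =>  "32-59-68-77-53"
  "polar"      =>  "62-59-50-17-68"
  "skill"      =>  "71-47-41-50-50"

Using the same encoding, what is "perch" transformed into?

f(#6)→32 and o(#15)→59: differences scale by 3, so n = 3·pos + 14. Each letter becomes 3×(its alphabet position, a=1..z=26) + 14.
Applying it to perch: p=16→62, e=5→29, r=18→68, c=3→23, h=8→38.

62-29-68-23-38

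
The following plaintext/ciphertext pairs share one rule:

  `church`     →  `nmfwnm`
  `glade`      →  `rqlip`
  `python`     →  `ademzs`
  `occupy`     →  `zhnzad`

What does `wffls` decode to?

A repeating key of period 2 is used — shifts +11, +5 over and over.
Undoing it on wffls: w−11=l, f−5=a, f−11=u, l−5=g, s−11=h.

laugh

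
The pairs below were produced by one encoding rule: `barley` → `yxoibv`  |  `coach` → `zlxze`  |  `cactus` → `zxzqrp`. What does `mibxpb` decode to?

please

Each letter is shifted forward by 23 in the alphabet (a Caesar shift of +23).
Decoding mibxpb: m−23=p, i−23=l, b−23=e, x−23=a, p−23=s, b−23=e.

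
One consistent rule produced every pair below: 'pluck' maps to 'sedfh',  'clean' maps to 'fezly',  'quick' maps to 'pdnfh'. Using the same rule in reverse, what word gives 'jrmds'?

syrup

This is an affine cipher: with a=0,…,z=25, each position x becomes (23x+11) mod 26.
Decoding jrmds: j(9)→17·(9−11)≡18=s; r(17)→17·(17−11)≡24=y; m(12)→17·(12−11)≡17=r; d(3)→17·(3−11)≡20=u; s(18)→17·(18−11)≡15=p (all mod 26).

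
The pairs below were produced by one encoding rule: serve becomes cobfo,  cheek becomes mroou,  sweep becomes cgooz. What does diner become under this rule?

nsxob

Compare letters: s→c is +10, e→o is +10, r→b is +10 — a constant shift. Every letter moves 10 places later in the alphabet, wrapping around z→a.
Applying it to diner: d+10=n, i+10=s, n+10=x, e+10=o, r+10=b.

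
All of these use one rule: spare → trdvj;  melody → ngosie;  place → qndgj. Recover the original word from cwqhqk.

Each letter shifts forward by (position + 1), i.e. 1, 2, 3, … — the shift grows by one for each successive letter.
Undoing it on cwqhqk: c−1=b, w−2=u, q−3=n, h−4=d, q−5=l, k−6=e.

bundle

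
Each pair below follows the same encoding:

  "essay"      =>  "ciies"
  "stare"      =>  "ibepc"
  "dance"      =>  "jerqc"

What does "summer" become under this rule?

iuyycp

Treating letters as 0–25, the rule is x ↦ 19x + 4 (mod 26).
On summer: s(18)→19·18+4≡8=i; u(20)→19·20+4≡20=u; m(12)→19·12+4≡24=y; m(12)→19·12+4≡24=y; e(4)→19·4+4≡2=c; r(17)→19·17+4≡15=p (all mod 26).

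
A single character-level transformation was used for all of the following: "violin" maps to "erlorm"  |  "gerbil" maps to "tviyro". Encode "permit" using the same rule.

Each pair mirrors across the alphabet (v↔e, i↔r, o↔l): positions sum to 25. This is the alphabet-reversal cipher (Atbash): a becomes z, b becomes y, etc.
For permit: p↔k, e↔v, r↔i, m↔n, i↔r, t↔g.

kvinrg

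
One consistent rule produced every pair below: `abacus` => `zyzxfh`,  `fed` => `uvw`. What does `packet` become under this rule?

Each pair mirrors across the alphabet (a↔z, b↔y, a↔z): positions sum to 25. Letters are reflected about the middle of the alphabet (position → 25−position): Atbash.
On packet: p↔k, a↔z, c↔x, k↔p, e↔v, t↔g.

kzxpvg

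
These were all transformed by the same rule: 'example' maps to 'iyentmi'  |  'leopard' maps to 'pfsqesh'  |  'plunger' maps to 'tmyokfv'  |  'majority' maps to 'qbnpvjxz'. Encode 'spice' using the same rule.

Shifts by position in example: pos 0: e→i (+4), pos 1: x→y (+1), pos 2: a→e (+4), pos 3: m→n (+1) — repeating every 2. The shifts repeat in a cycle of length 2: positions 0,1,… shift by +4, +1, then the pattern repeats.
For spice: s+4=w, p+1=q, i+4=m, c+1=d, e+4=i.

wqmdi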